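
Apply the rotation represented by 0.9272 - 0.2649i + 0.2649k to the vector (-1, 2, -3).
(-1.421, -0.526, -3.421)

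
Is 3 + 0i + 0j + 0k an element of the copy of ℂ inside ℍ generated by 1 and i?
Yes. The quaternion 3 has j- and k-coefficients y = z = 0, so it lies in the complex subalgebra spanned by 1 and i.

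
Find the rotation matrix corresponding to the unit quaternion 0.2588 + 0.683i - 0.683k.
[[0.067, 0.3535, -0.933], [-0.3535, -0.866, -0.3535], [-0.933, 0.3535, 0.067]]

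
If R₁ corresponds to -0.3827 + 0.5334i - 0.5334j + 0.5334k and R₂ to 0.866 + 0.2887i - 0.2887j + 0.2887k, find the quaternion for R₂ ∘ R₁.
-0.7934 + 0.3514i - 0.3514j + 0.3514k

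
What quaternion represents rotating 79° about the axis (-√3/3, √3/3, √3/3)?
0.7716 - 0.3672i + 0.3672j + 0.3672k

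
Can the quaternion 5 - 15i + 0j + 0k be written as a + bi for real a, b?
Yes. The quaternion 5 - 15i has j- and k-coefficients y = z = 0, so it lies in the complex subalgebra spanned by 1 and i.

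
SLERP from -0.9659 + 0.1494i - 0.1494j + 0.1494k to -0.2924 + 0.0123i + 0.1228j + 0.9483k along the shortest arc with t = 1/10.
-0.9468 + 0.1423i - 0.1253j + 0.26k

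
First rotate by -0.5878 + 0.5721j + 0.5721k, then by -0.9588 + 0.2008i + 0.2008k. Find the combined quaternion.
0.4487 - 0.2329i - 0.6634j - 0.5517k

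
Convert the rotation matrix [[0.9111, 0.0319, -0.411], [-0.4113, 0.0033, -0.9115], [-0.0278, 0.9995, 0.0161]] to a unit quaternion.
0.6947 + 0.6877i - 0.1379j - 0.1595k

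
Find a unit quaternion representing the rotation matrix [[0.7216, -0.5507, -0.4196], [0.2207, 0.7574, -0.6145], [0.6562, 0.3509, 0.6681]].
0.887 + 0.2721i - 0.3032j + 0.2174k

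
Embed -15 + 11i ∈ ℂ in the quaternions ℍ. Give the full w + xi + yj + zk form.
-15 + 11i + 0j + 0k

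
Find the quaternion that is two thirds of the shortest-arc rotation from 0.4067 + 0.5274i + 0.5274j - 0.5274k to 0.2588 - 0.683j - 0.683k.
0.4076 + 0.2489i - 0.3203j - 0.8181k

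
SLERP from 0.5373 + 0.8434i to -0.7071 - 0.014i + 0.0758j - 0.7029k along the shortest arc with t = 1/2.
0.7459 + 0.5139i - 0.0454j + 0.4213k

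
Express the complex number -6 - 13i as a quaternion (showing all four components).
-6 - 13i + 0j + 0k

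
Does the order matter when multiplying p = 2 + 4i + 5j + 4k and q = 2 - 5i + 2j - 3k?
Yes: pq = 26 - 25i + 6j + 35k ≠ 26 + 21i + 22j - 31k = qp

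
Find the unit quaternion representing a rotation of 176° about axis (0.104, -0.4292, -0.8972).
0.0349 + 0.1039i - 0.4289j - 0.8967k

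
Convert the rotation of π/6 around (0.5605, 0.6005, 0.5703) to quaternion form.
0.9659 + 0.1451i + 0.1554j + 0.1476k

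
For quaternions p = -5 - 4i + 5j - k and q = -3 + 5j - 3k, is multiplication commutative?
No: pq = -13 + 2i - 52j - 2k ≠ -13 + 22i - 28j + 38k = qp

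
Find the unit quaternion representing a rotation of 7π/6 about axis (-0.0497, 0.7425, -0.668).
-0.2588 - 0.048i + 0.7172j - 0.6452k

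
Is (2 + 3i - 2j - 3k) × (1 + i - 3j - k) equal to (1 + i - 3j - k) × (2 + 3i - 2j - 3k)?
No: pq = -10 - 2i - 8j - 12k ≠ -10 + 12i - 8j + 2k = qp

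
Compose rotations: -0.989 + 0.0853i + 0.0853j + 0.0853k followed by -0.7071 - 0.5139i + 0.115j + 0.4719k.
0.6931 + 0.4175i - 0.09j - 0.5807k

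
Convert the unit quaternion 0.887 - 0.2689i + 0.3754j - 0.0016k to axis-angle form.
axis = (-0.5823, 0.813, -0.0035), θ = 55°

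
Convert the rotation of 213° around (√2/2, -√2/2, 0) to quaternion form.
-0.284 + 0.678i - 0.678j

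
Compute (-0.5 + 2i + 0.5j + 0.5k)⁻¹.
-0.1053 - 0.4211i - 0.1053j - 0.1053k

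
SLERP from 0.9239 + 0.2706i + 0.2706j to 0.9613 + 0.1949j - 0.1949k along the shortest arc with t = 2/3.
0.9615 + 0.0918i + 0.2232j - 0.1314k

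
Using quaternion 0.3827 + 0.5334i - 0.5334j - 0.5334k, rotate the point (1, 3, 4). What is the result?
(-4.53, -0.748, 2.219)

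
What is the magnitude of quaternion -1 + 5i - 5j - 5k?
√76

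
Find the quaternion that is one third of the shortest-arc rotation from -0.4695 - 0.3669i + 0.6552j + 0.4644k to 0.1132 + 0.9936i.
-0.4022 - 0.6838i + 0.4968j + 0.3521k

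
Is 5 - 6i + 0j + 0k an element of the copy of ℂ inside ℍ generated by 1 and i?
Yes. The quaternion 5 - 6i has j- and k-coefficients y = z = 0, so it lies in the complex subalgebra spanned by 1 and i.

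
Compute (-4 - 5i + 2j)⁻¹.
-0.0889 + 0.1111i - 0.0444j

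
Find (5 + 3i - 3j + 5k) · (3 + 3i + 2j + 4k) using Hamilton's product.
-8 + 2i + 4j + 50k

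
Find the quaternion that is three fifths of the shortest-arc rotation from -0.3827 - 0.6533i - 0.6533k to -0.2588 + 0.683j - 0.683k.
-0.3502 - 0.3018i + 0.4577j - 0.7595k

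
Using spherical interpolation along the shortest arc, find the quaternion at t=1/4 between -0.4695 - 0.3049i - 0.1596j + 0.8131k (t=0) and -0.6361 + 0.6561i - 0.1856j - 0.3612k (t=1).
-0.1919 - 0.4975i - 0.0759j + 0.8425k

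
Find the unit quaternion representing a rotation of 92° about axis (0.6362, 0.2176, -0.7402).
0.6947 + 0.4576i + 0.1565j - 0.5325k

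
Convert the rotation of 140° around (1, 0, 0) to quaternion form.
0.342 + 0.9397i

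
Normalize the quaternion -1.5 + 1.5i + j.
-0.6396 + 0.6396i + 0.4264j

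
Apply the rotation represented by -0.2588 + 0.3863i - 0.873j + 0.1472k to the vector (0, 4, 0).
(-2.393, 2.633, -1.828)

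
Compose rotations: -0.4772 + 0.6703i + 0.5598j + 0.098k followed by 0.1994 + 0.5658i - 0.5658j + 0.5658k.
-0.2131 - 0.5085i + 0.7054j + 0.4455k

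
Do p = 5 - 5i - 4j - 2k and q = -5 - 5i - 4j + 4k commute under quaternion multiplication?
No: pq = -58 - 24i + 30j + 30k ≠ -58 + 24i - 30j + 30k = qp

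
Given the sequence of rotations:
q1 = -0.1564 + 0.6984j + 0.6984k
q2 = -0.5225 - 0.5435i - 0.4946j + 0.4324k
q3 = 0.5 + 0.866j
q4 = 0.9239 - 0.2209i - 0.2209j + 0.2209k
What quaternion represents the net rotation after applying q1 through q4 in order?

q2 · q1 = 0.1252 - 0.5624i + 0.092j - 0.8121k
q3 · q2 · q1 = -0.0171 - 0.9845i + 0.1544j + 0.081k
q4 · q3 · q2 · q1 = -0.2171 - 0.9578i - 0.0532j - 0.1805k
-0.2171 - 0.9578i - 0.0532j - 0.1805k


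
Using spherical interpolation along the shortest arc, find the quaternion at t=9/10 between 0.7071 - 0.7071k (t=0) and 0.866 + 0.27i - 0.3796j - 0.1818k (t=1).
0.8708 + 0.2474i - 0.3478j - 0.244k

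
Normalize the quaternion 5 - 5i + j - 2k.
0.6742 - 0.6742i + 0.1348j - 0.2697k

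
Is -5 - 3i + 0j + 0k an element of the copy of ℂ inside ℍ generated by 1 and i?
Yes. The quaternion -5 - 3i has j- and k-coefficients y = z = 0, so it lies in the complex subalgebra spanned by 1 and i.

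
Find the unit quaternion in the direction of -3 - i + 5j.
-0.5071 - 0.169i + 0.8452j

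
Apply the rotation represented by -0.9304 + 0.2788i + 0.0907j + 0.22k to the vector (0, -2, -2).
(-0.828, -2.613, -0.698)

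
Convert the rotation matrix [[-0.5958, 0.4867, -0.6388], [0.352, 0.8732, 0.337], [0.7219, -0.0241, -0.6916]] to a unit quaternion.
-0.3827 + 0.2359i + 0.8889j + 0.088k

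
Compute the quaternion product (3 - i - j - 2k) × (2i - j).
1 + 4i - 7j + 3k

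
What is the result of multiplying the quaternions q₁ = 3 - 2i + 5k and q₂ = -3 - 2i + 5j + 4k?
-33 - 25i + 13j - 13k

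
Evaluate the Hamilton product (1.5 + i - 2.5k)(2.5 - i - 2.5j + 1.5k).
8.5 - 5.25i - 2.75j - 6.5k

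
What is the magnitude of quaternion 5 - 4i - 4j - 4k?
√73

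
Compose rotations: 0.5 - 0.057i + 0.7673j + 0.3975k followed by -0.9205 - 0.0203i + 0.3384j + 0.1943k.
-0.7983 + 0.0277i - 0.5401j - 0.265k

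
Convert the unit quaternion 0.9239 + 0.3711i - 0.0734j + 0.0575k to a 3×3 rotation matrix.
[[0.9826, -0.1607, -0.093], [0.0518, 0.718, -0.6942], [0.1783, 0.6773, 0.7138]]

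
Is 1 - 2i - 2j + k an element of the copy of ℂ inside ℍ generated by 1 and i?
No. The quaternion 1 - 2i - 2j + k has j-coefficient y = -2 and k-coefficient z = 1, not both zero, so it does not lie in the complex subalgebra spanned by 1 and i.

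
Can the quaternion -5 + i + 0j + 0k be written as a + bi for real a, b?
Yes. The quaternion -5 + i has j- and k-coefficients y = z = 0, so it lies in the complex subalgebra spanned by 1 and i.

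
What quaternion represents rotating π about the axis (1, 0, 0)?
i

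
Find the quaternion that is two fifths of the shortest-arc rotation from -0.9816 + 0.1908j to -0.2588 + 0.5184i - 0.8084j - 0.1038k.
-0.9063 + 0.2891i - 0.3028j - 0.0579k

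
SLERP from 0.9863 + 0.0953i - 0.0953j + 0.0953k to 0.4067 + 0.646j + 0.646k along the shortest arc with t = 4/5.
0.6021 + 0.0239i + 0.5399j + 0.5877k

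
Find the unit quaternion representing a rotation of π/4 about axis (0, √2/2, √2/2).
0.9239 + 0.2706j + 0.2706k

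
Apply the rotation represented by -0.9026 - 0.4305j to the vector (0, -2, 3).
(2.331, -2, 1.888)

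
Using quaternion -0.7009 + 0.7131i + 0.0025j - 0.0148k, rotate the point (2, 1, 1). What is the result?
(1.957, 1.031, -1.052)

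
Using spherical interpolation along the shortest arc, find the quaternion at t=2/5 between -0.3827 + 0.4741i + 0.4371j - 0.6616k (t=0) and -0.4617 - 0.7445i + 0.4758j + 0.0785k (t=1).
-0.0385 + 0.813i + 0.0739j - 0.5762k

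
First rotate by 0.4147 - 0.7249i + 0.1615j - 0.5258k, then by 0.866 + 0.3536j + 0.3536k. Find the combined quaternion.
0.4879 - 0.8708i + 0.0302j - 0.0524k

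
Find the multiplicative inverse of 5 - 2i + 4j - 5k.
0.0714 + 0.0286i - 0.0571j + 0.0714k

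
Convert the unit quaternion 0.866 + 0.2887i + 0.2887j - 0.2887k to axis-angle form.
axis = (√3/3, √3/3, -√3/3), θ = π/3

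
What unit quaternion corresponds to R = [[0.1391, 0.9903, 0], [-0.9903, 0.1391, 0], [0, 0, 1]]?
0.7547 - 0.6561k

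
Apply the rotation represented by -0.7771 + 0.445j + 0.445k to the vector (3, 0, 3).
(-1.451, -0.887, 3.887)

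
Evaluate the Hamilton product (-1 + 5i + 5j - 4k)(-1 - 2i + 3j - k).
-8 + 4i + 5j + 30k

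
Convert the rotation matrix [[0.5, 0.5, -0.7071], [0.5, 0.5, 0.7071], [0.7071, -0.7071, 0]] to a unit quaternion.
0.7071 - 0.5i - 0.5j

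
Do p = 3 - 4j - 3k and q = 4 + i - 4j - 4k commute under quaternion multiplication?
No: pq = -16 + 7i - 31j - 20k ≠ -16 - i - 25j - 28k = qp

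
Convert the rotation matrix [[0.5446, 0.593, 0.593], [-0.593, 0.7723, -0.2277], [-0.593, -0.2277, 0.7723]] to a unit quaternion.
0.8788 + 0.3374j - 0.3374k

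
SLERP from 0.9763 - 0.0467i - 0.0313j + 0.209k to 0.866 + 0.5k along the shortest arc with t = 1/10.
0.9696 - 0.0422i - 0.0283j + 0.2395k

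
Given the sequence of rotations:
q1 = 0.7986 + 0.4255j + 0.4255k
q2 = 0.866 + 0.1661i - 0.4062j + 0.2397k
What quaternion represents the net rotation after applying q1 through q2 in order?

q2 · q1 = 0.7624 - 0.1422i - 0.0266j + 0.6306k
0.7624 - 0.1422i - 0.0266j + 0.6306k


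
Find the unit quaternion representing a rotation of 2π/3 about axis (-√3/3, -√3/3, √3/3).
0.5 - 0.5i - 0.5j + 0.5k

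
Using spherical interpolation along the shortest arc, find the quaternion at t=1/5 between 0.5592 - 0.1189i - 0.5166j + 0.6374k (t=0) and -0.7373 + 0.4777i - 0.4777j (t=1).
0.7063 - 0.2378i - 0.3363j + 0.5758k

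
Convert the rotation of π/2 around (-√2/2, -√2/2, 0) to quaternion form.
0.7071 - 0.5i - 0.5j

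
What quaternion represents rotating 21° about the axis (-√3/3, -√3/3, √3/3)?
0.9833 - 0.1052i - 0.1052j + 0.1052k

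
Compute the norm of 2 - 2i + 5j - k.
√34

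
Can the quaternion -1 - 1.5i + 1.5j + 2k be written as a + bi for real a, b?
No. The quaternion -1 - 1.5i + 1.5j + 2k has j-coefficient y = 1.5 and k-coefficient z = 2, not both zero, so it does not lie in the complex subalgebra spanned by 1 and i.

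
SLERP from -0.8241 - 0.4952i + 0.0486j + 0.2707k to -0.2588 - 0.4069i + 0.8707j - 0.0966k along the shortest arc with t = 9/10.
-0.3458 - 0.4441i + 0.8246j - 0.0571k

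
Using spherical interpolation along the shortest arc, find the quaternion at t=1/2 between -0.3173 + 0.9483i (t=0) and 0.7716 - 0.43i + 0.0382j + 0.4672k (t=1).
-0.5989 + 0.7581i - 0.021j - 0.257k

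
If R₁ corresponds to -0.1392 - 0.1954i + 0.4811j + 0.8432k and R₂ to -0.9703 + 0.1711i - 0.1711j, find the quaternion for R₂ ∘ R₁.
0.2508 + 0.0215i - 0.5873j - 0.7693k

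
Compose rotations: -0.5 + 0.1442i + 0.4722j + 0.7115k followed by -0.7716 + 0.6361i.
0.2941 - 0.4293i - 0.8169j - 0.2486k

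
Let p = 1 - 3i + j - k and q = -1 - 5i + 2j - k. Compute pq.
-19 - i + 3j - k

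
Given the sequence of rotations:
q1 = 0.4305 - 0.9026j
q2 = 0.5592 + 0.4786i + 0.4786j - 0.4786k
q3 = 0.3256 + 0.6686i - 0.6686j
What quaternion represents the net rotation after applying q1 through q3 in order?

q2 · q1 = 0.6727 - 0.2259i - 0.2987j - 0.638k
q3 · q2 · q1 = 0.1704 + 0.8028i - 0.1205j - 0.5585k
0.1704 + 0.8028i - 0.1205j - 0.5585k


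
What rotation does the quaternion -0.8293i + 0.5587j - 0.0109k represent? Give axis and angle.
axis = (-0.8293, 0.5587, -0.0109), θ = π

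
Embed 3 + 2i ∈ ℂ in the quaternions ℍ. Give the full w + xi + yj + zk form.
3 + 2i + 0j + 0k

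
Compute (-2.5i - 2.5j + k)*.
2.5i + 2.5j - k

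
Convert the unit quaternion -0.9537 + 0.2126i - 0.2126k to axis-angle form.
axis = (√2/2, 0, -√2/2), θ = 325°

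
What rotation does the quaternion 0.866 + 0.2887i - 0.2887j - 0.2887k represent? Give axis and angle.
axis = (√3/3, -√3/3, -√3/3), θ = π/3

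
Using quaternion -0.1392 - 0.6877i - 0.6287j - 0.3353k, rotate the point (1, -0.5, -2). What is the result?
(-1.673, 0.583, 1.452)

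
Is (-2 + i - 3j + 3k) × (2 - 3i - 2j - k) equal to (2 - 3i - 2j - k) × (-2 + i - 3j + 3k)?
No: pq = -4 + 17i - 10j - 3k ≠ -4 - i + 6j + 19k = qp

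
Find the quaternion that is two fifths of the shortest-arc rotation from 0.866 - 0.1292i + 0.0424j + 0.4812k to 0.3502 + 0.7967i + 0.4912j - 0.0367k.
0.8323 + 0.3263i + 0.2923j + 0.3397k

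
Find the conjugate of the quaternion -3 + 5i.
-3 - 5i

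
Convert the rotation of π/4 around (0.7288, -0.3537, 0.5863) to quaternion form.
0.9239 + 0.2789i - 0.1354j + 0.2244k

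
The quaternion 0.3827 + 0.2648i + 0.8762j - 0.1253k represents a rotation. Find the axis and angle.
axis = (0.2866, 0.9484, -0.1356), θ = 3π/4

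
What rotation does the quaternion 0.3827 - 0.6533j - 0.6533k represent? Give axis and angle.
axis = (0, -√2/2, -√2/2), θ = 3π/4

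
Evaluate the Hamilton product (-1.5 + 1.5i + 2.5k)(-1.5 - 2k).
7.25 - 2.25i + 3j - 0.75k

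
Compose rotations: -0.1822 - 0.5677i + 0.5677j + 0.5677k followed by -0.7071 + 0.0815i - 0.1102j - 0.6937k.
0.6315 + 0.7178i - 0.0338j - 0.2913k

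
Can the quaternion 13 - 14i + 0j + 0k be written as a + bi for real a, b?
Yes. The quaternion 13 - 14i has j- and k-coefficients y = z = 0, so it lies in the complex subalgebra spanned by 1 and i.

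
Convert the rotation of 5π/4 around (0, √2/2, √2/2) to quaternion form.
-0.3827 + 0.6533j + 0.6533k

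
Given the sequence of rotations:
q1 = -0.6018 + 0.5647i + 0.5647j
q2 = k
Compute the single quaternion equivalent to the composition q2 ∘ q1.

q2 · q1 = -0.5647i + 0.5647j - 0.6018k
-0.5647i + 0.5647j - 0.6018k


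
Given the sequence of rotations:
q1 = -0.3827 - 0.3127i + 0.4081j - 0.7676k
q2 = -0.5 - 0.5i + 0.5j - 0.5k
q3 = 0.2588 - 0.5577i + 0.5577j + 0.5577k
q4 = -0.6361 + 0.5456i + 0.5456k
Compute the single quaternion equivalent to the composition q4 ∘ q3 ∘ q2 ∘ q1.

q2 · q1 = -0.5528 + 0.1679i - 0.6229j + 0.5274k
q3 · q2 · q1 = 0.0038 + 0.9933i - 0.0817j + 0.0819k
q4 · q3 · q2 · q1 = -0.589 - 0.5852i + 0.5492j - 0.0946k
-0.589 - 0.5852i + 0.5492j - 0.0946k


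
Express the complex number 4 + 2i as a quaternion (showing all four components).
4 + 2i + 0j + 0k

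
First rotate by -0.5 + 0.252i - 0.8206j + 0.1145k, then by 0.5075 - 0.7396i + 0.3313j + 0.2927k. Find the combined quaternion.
0.171 + 0.7758i - 0.4237j + 0.4352k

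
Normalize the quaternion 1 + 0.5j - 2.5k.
0.3651 + 0.1826j - 0.9129k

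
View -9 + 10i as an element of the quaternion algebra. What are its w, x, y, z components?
-9 + 10i + 0j + 0k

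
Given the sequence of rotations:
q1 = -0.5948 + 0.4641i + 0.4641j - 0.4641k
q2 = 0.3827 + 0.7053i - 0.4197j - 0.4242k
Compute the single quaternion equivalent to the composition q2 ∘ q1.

q2 · q1 = -0.557 + 0.1498i + 0.5577j + 0.5968k
-0.557 + 0.1498i + 0.5577j + 0.5968k


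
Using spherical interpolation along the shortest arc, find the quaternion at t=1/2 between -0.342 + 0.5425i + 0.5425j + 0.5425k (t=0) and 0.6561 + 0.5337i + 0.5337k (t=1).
0.1908 + 0.6538i + 0.3296j + 0.6538k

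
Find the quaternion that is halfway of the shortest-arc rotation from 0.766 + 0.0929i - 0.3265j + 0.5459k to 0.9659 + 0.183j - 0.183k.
0.9742 + 0.0523i - 0.0807j + 0.2041k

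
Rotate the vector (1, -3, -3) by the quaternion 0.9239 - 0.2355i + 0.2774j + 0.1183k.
(0.495, -3.998, -1.665)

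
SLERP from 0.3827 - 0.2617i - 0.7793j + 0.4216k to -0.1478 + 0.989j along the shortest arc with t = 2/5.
0.3008 - 0.1632i - 0.9021j + 0.2629k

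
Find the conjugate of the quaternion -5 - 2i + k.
-5 + 2i - k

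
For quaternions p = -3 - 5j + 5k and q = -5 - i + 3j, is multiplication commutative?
No: pq = 30 - 12i + 11j - 30k ≠ 30 + 18i + 21j - 20k = qp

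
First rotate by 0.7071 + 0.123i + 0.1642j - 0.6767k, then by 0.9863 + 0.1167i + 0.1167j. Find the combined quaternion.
0.6639 + 0.1249i + 0.3234j - 0.6626k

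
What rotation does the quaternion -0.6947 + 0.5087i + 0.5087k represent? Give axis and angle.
axis = (√2/2, 0, √2/2), θ = 268°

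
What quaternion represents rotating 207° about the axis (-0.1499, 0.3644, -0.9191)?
-0.2334 - 0.1458i + 0.3543j - 0.8937k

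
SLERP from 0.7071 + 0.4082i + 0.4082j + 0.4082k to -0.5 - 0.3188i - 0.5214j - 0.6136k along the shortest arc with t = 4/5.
0.5465 + 0.3397i + 0.5029j + 0.5771k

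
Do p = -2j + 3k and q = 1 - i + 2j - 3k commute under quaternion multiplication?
No: pq = 13 - 5j + k ≠ 13 + j + 5k = qp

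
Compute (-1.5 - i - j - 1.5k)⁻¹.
-0.2308 + 0.1538i + 0.1538j + 0.2308k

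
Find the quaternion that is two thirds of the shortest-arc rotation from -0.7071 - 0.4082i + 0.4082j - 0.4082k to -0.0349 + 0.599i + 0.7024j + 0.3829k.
-0.3072 - 0.6962i - 0.3944j - 0.5151k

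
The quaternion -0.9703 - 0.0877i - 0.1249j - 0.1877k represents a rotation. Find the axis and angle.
axis = (-0.3625, -0.5163, -0.7759), θ = 332°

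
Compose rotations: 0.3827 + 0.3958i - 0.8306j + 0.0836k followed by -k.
0.0836 - 0.8306i - 0.3958j - 0.3827k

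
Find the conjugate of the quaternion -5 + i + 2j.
-5 - i - 2j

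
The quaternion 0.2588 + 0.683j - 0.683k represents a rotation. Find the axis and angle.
axis = (0, √2/2, -√2/2), θ = 5π/6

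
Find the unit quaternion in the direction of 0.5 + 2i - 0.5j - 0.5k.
0.2294 + 0.9177i - 0.2294j - 0.2294k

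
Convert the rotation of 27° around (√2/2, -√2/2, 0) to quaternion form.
0.9724 + 0.1651i - 0.1651j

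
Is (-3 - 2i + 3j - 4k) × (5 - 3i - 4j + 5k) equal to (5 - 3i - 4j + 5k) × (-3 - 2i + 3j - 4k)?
No: pq = 11 - 2i + 49j - 18k ≠ 11 + 5j - 52k = qp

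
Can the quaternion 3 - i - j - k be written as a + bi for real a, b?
No. The quaternion 3 - i - j - k has j-coefficient y = -1 and k-coefficient z = -1, not both zero, so it does not lie in the complex subalgebra spanned by 1 and i.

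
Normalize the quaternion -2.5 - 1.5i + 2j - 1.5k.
-0.6509 - 0.3906i + 0.5208j - 0.3906k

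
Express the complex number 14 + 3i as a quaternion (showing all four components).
14 + 3i + 0j + 0k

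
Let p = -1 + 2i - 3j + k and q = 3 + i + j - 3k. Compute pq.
1 + 13i - 3j + 11k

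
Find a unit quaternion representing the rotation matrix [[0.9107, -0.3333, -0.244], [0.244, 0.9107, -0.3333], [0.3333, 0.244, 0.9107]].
0.9659 + 0.1494i - 0.1494j + 0.1494k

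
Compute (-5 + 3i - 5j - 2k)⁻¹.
-0.0794 - 0.0476i + 0.0794j + 0.0317k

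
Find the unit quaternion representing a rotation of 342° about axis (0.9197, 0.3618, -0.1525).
-0.9877 + 0.1439i + 0.0566j - 0.0239k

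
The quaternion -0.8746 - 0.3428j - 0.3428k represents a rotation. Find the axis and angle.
axis = (0, -√2/2, -√2/2), θ = 302°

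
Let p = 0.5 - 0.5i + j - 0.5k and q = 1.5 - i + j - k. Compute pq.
-1.25 - 1.75i + 2j - 0.75k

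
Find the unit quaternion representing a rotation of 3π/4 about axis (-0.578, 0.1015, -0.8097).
0.3827 - 0.534i + 0.0938j - 0.7481k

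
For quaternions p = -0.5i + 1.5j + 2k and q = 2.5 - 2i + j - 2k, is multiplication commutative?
No: pq = 1.5 - 6.25i - 1.25j + 7.5k ≠ 1.5 + 3.75i + 8.75j + 2.5k = qp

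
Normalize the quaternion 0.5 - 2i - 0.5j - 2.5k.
0.1525 - 0.61i - 0.1525j - 0.7625k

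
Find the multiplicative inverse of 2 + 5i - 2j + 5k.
0.0345 - 0.0862i + 0.0345j - 0.0862k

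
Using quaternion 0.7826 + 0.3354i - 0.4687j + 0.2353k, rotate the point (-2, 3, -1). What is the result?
(-2.372, 2.631, -1.205)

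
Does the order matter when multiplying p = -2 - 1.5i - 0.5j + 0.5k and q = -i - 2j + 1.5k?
Yes: pq = -3.25 + 2.25i + 5.75j - 0.5k ≠ -3.25 + 1.75i + 2.25j - 5.5k = qp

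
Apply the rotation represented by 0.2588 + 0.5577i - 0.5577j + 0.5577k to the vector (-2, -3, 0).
(3.22, 1.399, -0.821)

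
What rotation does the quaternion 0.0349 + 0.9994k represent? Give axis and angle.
axis = (0, 0, 1), θ = 176°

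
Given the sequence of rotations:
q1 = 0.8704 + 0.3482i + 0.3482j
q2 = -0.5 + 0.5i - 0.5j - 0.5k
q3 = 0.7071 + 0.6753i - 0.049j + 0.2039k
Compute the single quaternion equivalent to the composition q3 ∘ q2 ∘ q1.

q2 · q1 = -0.4352 + 0.4352i - 0.7834j - 0.087k
q3 · q2 · q1 = -0.6223 + 0.1778i - 0.3851j - 0.658k
-0.6223 + 0.1778i - 0.3851j - 0.658k


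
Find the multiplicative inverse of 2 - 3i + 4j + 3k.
0.0526 + 0.0789i - 0.1053j - 0.0789k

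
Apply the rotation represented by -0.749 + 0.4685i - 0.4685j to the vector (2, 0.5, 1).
(1.604, 0.104, -1.633)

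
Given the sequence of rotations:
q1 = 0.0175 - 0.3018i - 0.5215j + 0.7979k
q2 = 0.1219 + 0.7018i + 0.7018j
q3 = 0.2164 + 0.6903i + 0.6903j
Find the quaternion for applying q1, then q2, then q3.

q2 · q1 = 0.5799 + 0.5355i - 0.6113j - 0.0569k
q3 · q2 · q1 = 0.1778 + 0.4769i + 0.3073j - 0.8039k
0.1778 + 0.4769i + 0.3073j - 0.8039k


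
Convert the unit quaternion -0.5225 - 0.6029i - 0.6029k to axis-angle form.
axis = (-√2/2, 0, -√2/2), θ = 243°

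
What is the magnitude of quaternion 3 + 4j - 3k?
√34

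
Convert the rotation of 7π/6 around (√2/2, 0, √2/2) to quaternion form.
-0.2588 + 0.683i + 0.683k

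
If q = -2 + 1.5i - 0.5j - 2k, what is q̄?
-2 - 1.5i + 0.5j + 2k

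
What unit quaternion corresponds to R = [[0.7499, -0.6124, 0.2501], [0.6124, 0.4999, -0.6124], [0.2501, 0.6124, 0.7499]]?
0.866 + 0.3536i + 0.3536k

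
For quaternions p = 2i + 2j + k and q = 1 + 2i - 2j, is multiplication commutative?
No: pq = 4i + 4j - 7k ≠ 9k = qp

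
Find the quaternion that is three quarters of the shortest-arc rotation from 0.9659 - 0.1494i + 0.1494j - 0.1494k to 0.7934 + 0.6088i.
0.8964 + 0.4393i + 0.0417j - 0.0417k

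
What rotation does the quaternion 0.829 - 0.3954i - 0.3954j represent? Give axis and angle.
axis = (-√2/2, -√2/2, 0), θ = 68°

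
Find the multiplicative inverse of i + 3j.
-0.1i - 0.3j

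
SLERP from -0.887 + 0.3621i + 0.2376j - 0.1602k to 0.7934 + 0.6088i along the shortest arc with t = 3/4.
-0.9169 - 0.3898i + 0.0715j - 0.0482k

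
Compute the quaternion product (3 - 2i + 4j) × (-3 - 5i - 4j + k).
-3 - 5i - 22j + 31k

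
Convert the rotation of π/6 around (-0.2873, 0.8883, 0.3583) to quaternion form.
0.9659 - 0.0744i + 0.2299j + 0.0927k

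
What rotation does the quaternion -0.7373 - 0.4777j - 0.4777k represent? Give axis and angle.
axis = (0, -√2/2, -√2/2), θ = 275°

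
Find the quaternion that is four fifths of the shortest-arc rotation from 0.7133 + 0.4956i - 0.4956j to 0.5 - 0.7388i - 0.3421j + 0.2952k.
0.6588 - 0.5366i - 0.4529j + 0.2702k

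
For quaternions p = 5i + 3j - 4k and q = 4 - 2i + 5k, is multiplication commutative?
No: pq = 30 + 35i - 5j - 10k ≠ 30 + 5i + 29j - 22k = qp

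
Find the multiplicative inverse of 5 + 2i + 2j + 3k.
0.119 - 0.0476i - 0.0476j - 0.0714k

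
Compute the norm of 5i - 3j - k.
√35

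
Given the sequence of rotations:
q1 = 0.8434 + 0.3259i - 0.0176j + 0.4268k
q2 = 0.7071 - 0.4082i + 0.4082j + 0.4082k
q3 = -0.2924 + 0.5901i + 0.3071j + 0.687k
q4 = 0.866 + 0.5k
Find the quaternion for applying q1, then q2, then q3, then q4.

q2 · q1 = 0.5624 + 0.0676i + 0.6391j + 0.5202k
q3 · q2 · q1 = -0.758 + 0.0328i - 0.2747j + 0.5906k
q4 · q3 · q2 · q1 = -0.9517 + 0.1658i - 0.2215j + 0.1325k
-0.9517 + 0.1658i - 0.2215j + 0.1325k


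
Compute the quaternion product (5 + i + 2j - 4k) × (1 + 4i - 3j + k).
11 + 11i - 30j - 10k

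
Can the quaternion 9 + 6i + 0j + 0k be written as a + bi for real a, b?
Yes. The quaternion 9 + 6i has j- and k-coefficients y = z = 0, so it lies in the complex subalgebra spanned by 1 and i.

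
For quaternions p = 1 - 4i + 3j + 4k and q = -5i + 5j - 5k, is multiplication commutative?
No: pq = -15 - 40i - 35j - 10k ≠ -15 + 30i + 45j = qp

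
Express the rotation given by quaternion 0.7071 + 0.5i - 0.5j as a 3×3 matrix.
[[0.5, -0.5, -0.7071], [-0.5, 0.5, -0.7071], [0.7071, 0.7071, 0]]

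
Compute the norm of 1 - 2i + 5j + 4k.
√46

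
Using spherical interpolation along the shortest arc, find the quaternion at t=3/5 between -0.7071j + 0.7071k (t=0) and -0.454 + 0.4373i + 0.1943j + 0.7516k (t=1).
-0.318 + 0.3063i - 0.2098j + 0.8724k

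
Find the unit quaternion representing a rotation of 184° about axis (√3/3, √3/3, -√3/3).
-0.0349 + 0.577i + 0.577j - 0.577k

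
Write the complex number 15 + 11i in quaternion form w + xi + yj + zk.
15 + 11i + 0j + 0k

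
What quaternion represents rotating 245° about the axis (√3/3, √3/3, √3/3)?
-0.5373 + 0.4869i + 0.4869j + 0.4869k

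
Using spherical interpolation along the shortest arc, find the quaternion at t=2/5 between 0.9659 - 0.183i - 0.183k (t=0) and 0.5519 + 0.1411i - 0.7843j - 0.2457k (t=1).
0.9003 - 0.0574i - 0.3614j - 0.2356k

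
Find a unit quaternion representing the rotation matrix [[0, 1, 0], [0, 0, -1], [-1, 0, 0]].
-0.5 - 0.5i - 0.5j + 0.5k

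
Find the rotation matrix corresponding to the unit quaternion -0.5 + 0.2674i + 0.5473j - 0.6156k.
[[-0.357, -0.3229, -0.8765], [0.9083, 0.0991, -0.4064], [0.2181, -0.9412, 0.2579]]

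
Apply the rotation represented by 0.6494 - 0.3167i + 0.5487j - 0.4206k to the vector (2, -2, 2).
(1.649, -2.779, 1.248)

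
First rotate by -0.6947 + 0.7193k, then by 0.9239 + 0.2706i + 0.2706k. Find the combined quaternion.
-0.8365 - 0.188i - 0.1946j + 0.4766k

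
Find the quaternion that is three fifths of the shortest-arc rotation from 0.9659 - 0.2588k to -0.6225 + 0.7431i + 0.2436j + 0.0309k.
0.8462 - 0.4893i - 0.1604j - 0.1372k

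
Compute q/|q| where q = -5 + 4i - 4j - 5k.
-0.5522 + 0.4417i - 0.4417j - 0.5522k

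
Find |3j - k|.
√10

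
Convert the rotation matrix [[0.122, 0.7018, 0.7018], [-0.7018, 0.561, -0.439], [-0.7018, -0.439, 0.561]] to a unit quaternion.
0.749 + 0.4685j - 0.4685k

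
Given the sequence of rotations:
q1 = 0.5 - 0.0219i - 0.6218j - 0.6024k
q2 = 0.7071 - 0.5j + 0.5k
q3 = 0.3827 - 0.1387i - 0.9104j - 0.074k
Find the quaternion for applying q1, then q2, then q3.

q2 · q1 = 0.3438 + 0.5966i - 0.7006j - 0.1869k
q3 · q2 · q1 = -0.4373 + 0.2989i - 0.6512j + 0.5434k
-0.4373 + 0.2989i - 0.6512j + 0.5434k


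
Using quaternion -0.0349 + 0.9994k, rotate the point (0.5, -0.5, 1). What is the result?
(-0.534, 0.464, 1)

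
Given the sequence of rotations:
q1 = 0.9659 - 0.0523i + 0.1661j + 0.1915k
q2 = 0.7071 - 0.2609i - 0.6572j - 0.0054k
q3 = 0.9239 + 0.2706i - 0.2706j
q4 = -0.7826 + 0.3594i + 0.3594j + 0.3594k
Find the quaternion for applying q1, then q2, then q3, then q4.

q2 · q1 = 0.7795 - 0.4139i - 0.4671j + 0.0525k
q3 · q2 · q1 = 0.7058 - 0.1857i - 0.6567j - 0.1899k
q4 · q3 · q2 · q1 = -0.1814 + 0.5668i + 0.7691j + 0.233k
-0.1814 + 0.5668i + 0.7691j + 0.233k


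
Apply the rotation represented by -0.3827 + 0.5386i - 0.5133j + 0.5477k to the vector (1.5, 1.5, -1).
(-1.374, -1.578, -1.059)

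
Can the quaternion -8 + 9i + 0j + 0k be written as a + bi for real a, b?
Yes. The quaternion -8 + 9i has j- and k-coefficients y = z = 0, so it lies in the complex subalgebra spanned by 1 and i.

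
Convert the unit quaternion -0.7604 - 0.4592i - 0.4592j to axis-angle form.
axis = (-√2/2, -√2/2, 0), θ = 279°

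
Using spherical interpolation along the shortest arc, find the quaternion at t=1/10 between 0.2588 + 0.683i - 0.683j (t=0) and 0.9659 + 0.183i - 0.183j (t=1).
0.3584 + 0.6601i - 0.6601j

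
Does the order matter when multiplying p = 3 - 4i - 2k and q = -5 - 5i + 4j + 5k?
Yes: pq = -25 + 13i + 42j + 9k ≠ -25 - 3i - 18j + 41k = qp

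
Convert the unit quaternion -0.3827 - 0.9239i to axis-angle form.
axis = (-1, 0, 0), θ = 5π/4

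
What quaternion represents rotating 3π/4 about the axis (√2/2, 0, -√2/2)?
0.3827 + 0.6533i - 0.6533k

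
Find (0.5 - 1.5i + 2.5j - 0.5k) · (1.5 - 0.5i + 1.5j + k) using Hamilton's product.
-3.25 + 0.75i + 6.25j - 1.25k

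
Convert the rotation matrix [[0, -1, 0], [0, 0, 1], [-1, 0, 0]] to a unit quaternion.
0.5 - 0.5i + 0.5j + 0.5k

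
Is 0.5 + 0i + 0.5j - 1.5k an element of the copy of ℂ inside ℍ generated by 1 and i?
No. The quaternion 0.5 + 0.5j - 1.5k has j-coefficient y = 0.5 and k-coefficient z = -1.5, not both zero, so it does not lie in the complex subalgebra spanned by 1 and i.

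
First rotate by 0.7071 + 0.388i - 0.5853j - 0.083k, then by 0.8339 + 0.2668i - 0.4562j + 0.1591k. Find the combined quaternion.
0.2323 + 0.6432i - 0.7268j + 0.0641k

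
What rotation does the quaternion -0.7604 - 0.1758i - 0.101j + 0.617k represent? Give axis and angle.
axis = (-0.2707, -0.1555, 0.95), θ = 279°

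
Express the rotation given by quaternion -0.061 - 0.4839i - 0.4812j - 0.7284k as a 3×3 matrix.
[[-0.5242, 0.3768, 0.7637], [0.5546, -0.5295, 0.642], [0.6462, 0.76, 0.0686]]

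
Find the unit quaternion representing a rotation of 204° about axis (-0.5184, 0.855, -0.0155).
-0.2079 - 0.5071i + 0.8363j - 0.0152k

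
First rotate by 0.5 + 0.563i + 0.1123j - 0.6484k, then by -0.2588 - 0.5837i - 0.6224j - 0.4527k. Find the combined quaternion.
-0.0244 + 0.0168i - 0.9736j + 0.2263k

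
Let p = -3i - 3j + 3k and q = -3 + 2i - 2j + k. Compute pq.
-3 + 12i + 18j + 3k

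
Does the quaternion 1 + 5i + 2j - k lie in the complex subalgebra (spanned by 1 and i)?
No. The quaternion 1 + 5i + 2j - k has j-coefficient y = 2 and k-coefficient z = -1, not both zero, so it does not lie in the complex subalgebra spanned by 1 and i.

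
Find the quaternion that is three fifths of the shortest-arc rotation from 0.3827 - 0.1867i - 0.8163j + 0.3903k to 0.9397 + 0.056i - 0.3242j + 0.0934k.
0.7826 - 0.0467i - 0.5747j + 0.2347k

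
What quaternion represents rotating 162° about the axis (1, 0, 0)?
0.1564 + 0.9877i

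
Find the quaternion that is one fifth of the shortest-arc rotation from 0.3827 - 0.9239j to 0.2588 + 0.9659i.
0.4306 + 0.2816i - 0.8575j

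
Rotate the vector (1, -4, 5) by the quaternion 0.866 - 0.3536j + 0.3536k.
(-0.113, -3.638, 5.362)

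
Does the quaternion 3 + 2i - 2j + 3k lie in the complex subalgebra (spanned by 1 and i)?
No. The quaternion 3 + 2i - 2j + 3k has j-coefficient y = -2 and k-coefficient z = 3, not both zero, so it does not lie in the complex subalgebra spanned by 1 and i.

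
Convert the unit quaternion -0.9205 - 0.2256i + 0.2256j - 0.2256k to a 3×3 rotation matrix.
[[0.7964, -0.5171, -0.3135], [0.3135, 0.7964, -0.5171], [0.5171, 0.3135, 0.7964]]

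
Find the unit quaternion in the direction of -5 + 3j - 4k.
-0.7071 + 0.4243j - 0.5657k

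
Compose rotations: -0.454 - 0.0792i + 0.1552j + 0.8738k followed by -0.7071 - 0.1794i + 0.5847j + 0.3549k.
-0.094 + 0.5933i - 0.2465j - 0.7605k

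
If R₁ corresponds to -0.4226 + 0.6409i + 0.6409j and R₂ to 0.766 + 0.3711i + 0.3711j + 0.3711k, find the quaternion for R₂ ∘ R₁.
-0.7994 + 0.0963i + 0.5719j - 0.1568k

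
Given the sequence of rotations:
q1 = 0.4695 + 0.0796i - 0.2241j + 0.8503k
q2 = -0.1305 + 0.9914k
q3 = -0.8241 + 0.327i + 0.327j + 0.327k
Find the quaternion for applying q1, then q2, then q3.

q2 · q1 = -0.9043 + 0.2118i + 0.1082j + 0.3545k
q3 · q2 · q1 = 0.5247 - 0.3897i - 0.4315j - 0.6217k
0.5247 - 0.3897i - 0.4315j - 0.6217k


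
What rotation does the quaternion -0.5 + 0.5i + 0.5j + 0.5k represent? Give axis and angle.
axis = (√3/3, √3/3, √3/3), θ = 4π/3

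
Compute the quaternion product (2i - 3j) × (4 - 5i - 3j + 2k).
1 + 2i - 16j - 21k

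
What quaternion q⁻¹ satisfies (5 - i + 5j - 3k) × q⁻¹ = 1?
0.0833 + 0.0167i - 0.0833j + 0.05k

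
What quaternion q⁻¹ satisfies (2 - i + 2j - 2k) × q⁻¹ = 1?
0.1538 + 0.0769i - 0.1538j + 0.1538k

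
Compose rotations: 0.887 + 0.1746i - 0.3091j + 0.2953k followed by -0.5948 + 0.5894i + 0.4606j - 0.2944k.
-0.4012 + 0.464i + 0.367j - 0.6994k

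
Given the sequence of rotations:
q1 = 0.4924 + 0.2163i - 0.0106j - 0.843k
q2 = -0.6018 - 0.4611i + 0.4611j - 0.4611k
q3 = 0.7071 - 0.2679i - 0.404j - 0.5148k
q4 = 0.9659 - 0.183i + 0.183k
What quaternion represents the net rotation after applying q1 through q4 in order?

q2 · q1 = -0.5804 - 0.7508i - 0.255j + 0.1854k
q3 · q2 · q1 = -0.6191 - 0.5816i + 0.4904j + 0.1949k
q4 · q3 · q2 · q1 = -0.7401 - 0.5382i + 0.4029j - 0.0148k
-0.7401 - 0.5382i + 0.4029j - 0.0148k


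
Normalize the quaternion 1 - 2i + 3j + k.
0.2582 - 0.5164i + 0.7746j + 0.2582k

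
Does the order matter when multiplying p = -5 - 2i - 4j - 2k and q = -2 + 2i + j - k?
Yes: pq = 16 - 3j + 15k ≠ 16 - 12i + 9j + 3k = qp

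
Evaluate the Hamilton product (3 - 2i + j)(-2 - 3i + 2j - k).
-14 - 6i + 2j - 4k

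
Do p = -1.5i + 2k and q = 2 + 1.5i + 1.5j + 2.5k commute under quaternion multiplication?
No: pq = -2.75 - 6i + 6.75j + 1.75k ≠ -2.75 - 6.75j + 6.25k = qp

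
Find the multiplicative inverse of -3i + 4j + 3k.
0.0882i - 0.1176j - 0.0882k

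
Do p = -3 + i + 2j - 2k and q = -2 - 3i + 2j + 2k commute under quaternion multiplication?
No: pq = 9 + 15i - 6j + 6k ≠ 9 - i - 14j - 10k = qp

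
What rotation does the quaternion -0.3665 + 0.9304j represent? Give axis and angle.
axis = (0, 1, 0), θ = 223°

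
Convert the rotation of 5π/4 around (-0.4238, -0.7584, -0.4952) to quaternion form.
-0.3827 - 0.3915i - 0.7007j - 0.4575k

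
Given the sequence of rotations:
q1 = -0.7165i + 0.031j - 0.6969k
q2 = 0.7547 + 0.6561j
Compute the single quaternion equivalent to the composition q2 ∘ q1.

q2 · q1 = -0.0203 - 0.998i + 0.0234j - 0.0559k
-0.0203 - 0.998i + 0.0234j - 0.0559k


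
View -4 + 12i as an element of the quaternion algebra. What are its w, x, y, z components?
-4 + 12i + 0j + 0k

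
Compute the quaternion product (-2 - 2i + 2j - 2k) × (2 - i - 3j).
-8i + 12j + 4k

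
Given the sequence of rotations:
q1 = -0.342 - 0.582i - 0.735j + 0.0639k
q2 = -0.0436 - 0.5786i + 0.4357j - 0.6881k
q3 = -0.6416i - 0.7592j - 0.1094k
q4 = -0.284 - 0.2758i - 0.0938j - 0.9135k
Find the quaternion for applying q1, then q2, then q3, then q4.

q2 · q1 = 0.0424 - 0.2547i + 0.3205j + 0.9114k
q3 · q2 · q1 = 0.1796 - 0.6841i + 0.5804j - 0.4036k
q4 · q3 · q2 · q1 = -0.5539 + 0.7128i + 0.3319j - 0.2737k
-0.5539 + 0.7128i + 0.3319j - 0.2737k


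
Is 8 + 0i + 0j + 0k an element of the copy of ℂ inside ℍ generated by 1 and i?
Yes. The quaternion 8 has j- and k-coefficients y = z = 0, so it lies in the complex subalgebra spanned by 1 and i.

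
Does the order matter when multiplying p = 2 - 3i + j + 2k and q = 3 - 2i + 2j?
Yes: pq = -2 - 17i + 3j + 2k ≠ -2 - 9i + 11j + 10k = qp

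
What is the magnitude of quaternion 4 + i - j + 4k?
√34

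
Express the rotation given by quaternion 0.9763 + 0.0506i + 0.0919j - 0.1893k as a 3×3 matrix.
[[0.9114, 0.3789, 0.1603], [-0.3603, 0.9232, -0.1336], [-0.1986, 0.064, 0.978]]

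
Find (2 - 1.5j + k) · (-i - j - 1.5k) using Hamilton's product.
1.25i - 3j - 4.5k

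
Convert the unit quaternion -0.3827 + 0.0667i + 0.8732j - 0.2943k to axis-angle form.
axis = (0.0722, 0.9452, -0.3186), θ = 5π/4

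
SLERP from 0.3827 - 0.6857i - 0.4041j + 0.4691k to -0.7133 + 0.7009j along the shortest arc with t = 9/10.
0.7082 - 0.0808i - 0.6992j + 0.0553k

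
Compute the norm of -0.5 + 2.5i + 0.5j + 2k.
3.279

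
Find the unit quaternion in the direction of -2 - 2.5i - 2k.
-0.5298 - 0.6623i - 0.5298k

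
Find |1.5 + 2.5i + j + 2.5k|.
3.969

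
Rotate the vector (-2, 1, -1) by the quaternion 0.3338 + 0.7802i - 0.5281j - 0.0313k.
(-1.282, 1.958, 0.722)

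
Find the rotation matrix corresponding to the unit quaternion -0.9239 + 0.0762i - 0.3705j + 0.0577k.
[[0.7188, 0.0502, 0.6934], [-0.1631, 0.9817, 0.098], [-0.6758, -0.1836, 0.7138]]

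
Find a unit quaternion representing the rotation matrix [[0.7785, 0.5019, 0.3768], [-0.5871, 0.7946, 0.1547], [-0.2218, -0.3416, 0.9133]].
0.9336 - 0.1329i + 0.1603j - 0.2916k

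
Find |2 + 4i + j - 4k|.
√37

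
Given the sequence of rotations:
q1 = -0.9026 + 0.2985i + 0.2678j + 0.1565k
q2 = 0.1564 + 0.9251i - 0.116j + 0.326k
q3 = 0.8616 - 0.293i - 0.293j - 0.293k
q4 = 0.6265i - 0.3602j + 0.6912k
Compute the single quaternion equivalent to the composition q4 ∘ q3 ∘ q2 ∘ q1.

q2 · q1 = -0.4373 - 0.8938i + 0.0991j + 0.0126k
q3 · q2 · q1 = -0.6059 - 0.6166i + 0.4791j - 0.1519k
q4 · q3 · q2 · q1 = 0.6639 - 0.656i - 0.1128j - 0.3407k
0.6639 - 0.656i - 0.1128j - 0.3407k


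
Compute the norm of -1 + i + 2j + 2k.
√10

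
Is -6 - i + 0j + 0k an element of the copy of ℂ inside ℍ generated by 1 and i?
Yes. The quaternion -6 - i has j- and k-coefficients y = z = 0, so it lies in the complex subalgebra spanned by 1 and i.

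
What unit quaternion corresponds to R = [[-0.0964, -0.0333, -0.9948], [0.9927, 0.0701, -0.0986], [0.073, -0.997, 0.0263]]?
-0.5 + 0.4492i + 0.5339j - 0.513k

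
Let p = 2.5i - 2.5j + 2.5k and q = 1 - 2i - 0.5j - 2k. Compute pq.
8.75 + 8.75i - 2.5j - 3.75k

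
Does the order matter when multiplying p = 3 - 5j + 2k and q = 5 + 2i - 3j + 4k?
Yes: pq = -8 - 8i - 30j + 32k ≠ -8 + 20i - 38j + 12k = qp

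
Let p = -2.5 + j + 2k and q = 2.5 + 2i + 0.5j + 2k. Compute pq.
-10.75 - 4i + 5.25j - 2k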